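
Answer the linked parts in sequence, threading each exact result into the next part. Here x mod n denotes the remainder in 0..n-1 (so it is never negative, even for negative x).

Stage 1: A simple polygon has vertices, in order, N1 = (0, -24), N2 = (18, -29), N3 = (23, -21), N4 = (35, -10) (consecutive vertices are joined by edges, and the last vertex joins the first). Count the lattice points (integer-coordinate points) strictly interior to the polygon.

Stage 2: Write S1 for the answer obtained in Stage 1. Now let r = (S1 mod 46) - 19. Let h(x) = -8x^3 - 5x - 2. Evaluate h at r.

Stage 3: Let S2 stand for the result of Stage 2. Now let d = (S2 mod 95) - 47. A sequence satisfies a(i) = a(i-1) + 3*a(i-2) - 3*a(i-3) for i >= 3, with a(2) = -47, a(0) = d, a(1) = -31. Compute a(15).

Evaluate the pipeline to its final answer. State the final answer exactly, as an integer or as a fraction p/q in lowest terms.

Stage 1: cross terms: (0*-29 - 18*-24)=432, (18*-21 - 23*-29)=289, (23*-10 - 35*-21)=505, (35*-24 - 0*-10)=-840; twice the area = |386| = 386; area = 193; boundary points = 1 + 1 + 1 + 7 = 10; strictly interior points = area - boundary/2 + 1 = 189; answer 189
Stage 2: S1 = 189; r = -14; -8*(-14)^3 - 5*(-14)^1 - 2 = (21952) + (70) + (-2) = 22020; answer 22020
Stage 3: S2 = 22020; d = 28; a(3) = 1*(-47) + 3*(-31) - 3*(28) = -224; iterating: a(3)=-224, a(4)=-272, a(5)=-803, a(6)=-947, a(7)=-2540, a(8)=-2972, a(9)=-7751, a(10)=-9047, a(11)=-23384, a(12)=-27272, a(13)=-70283, a(14)=-81947, a(15)=-210980; answer -210980

-210980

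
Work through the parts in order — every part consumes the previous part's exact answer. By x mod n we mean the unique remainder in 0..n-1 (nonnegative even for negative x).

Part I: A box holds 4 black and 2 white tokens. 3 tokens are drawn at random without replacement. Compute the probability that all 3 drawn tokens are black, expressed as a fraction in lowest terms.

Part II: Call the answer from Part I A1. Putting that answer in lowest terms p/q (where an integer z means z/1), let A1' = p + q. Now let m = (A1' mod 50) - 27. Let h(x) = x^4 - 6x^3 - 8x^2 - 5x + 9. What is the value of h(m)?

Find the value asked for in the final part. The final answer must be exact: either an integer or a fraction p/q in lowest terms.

Part I: total draws C(6,3) = 20; favorable C(4,3) = 4; P = 1/5; answer 1/5
Part II: A1 = 1/5; threaded value p + q = 6; m = -21; 1*(-21)^4 - 6*(-21)^3 - 8*(-21)^2 - 5*(-21)^1 + 9 = (194481) + (55566) + (-3528) + (105) + (9) = 246633; answer 246633

246633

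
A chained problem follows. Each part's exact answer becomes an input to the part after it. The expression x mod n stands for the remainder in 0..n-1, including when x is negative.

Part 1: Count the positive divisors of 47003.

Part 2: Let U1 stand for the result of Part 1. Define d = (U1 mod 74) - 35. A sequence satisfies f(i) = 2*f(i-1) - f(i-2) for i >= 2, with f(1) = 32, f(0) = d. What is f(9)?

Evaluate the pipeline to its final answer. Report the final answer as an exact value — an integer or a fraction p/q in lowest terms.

536

Part 1: 47003 = 11 * 4273; number of divisors = (1+1) * (1+1) = 4; answer 4
Part 2: U1 = 4; d = -31; f(2) = 2*(32) - 1*(-31) = 95; iterating: f(2)=95, f(3)=158, f(4)=221, f(5)=284, f(6)=347, f(7)=410, f(8)=473, f(9)=536; answer 536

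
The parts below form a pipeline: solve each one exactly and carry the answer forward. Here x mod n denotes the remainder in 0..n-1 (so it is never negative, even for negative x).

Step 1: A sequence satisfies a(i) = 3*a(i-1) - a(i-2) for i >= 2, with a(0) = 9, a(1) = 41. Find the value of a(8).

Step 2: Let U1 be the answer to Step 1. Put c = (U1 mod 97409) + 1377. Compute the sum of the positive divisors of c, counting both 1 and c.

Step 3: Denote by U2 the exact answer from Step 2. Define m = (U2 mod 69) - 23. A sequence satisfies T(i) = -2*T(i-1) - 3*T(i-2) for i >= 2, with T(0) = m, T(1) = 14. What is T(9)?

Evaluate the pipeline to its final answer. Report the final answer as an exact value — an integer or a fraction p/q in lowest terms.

Step 1: a(2) = 3*(41) - 1*(9) = 114; iterating: a(2)=114, a(3)=301, a(4)=789, a(5)=2066, a(6)=5409, a(7)=14161, a(8)=37074; answer 37074
Step 2: U1 = 37074; c = 38451; 38451 = 3 * 7 * 1831; sigma = (1 + 3) * (1 + 7) * (1 + 1831) = 4 * 8 * 1832 = 58624; answer 58624
Step 3: U2 = 58624; m = 20; T(2) = -2*(14) - 3*(20) = -88; iterating: T(2)=-88, T(3)=134, T(4)=-4, T(5)=-394, T(6)=800, T(7)=-418, T(8)=-1564, T(9)=4382; answer 4382

4382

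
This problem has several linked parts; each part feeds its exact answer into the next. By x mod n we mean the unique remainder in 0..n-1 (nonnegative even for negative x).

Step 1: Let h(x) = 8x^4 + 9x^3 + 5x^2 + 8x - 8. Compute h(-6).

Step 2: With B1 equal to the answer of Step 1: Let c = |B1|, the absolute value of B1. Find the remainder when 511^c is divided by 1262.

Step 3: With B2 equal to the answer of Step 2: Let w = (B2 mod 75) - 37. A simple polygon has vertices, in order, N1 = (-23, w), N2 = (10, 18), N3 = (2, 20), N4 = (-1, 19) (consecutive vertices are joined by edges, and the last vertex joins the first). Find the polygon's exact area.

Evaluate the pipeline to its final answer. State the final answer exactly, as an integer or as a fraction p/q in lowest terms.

Step 1: 8*(-6)^4 + 9*(-6)^3 + 5*(-6)^2 + 8*(-6)^1 - 8 = (10368) + (-1944) + (180) + (-48) + (-8) = 8548; answer 8548
Step 2: B1 = 8548; c = 8548; squarings mod 1262: 511^1=511, 511^2=1149, 511^4=149, 511^8=747, 511^16=205, 511^32=379, 511^64=1035, 511^128=1049, 511^256=1199, 511^512=183, 511^1024=677, 511^2048=223, 511^4096=511, 511^8192=1149; 511^8548 = 511^4 * 511^32 * 511^64 * 511^256 * 511^8192 = 77 (mod 1262); answer 77
Step 3: B2 = 77; w = -35; cross terms: (-23*18 - 10*-35)=-64, (10*20 - 2*18)=164, (2*19 - -1*20)=58, (-1*-35 - -23*19)=472; twice the area = |630| = 630; area = 315; answer 315

315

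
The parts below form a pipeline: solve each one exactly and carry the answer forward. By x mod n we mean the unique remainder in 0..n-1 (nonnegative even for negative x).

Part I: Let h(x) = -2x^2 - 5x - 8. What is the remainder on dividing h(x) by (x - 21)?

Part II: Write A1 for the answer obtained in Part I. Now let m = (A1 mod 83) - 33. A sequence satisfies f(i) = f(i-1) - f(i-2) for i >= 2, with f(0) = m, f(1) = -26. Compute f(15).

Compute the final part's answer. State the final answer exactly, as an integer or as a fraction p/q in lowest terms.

32

Part I: remainder = value at the root: -2*(21)^2 - 5*(21)^1 - 8 = (-882) + (-105) + (-8) = -995; answer -995
Part II: A1 = -995; m = -32; f(2) = 1*(-26) - 1*(-32) = 6; iterating: f(2)=6, f(3)=32, f(4)=26, f(5)=-6, f(6)=-32, f(7)=-26, f(8)=6, f(9)=32, f(10)=26, f(11)=-6, f(12)=-32, f(13)=-26, f(14)=6, f(15)=32; answer 32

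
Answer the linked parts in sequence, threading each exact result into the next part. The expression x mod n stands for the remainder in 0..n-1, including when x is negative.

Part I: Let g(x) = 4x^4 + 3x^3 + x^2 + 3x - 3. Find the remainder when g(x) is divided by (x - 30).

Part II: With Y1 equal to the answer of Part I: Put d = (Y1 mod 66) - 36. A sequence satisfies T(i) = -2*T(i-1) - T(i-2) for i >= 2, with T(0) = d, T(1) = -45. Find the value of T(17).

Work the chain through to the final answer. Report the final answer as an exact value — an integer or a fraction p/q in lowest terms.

Part I: remainder = value at the root: 4*(30)^4 + 3*(30)^3 + 1*(30)^2 + 3*(30)^1 - 3 = (3240000) + (81000) + (900) + (90) + (-3) = 3321987; answer 3321987
Part II: Y1 = 3321987; d = -27; T(2) = -2*(-45) - 1*(-27) = 117; iterating: T(2)=117, T(3)=-189, T(4)=261, T(5)=-333, T(6)=405, T(7)=-477, T(8)=549, T(9)=-621, T(10)=693, T(11)=-765, T(12)=837, T(13)=-909, T(14)=981, T(15)=-1053, T(16)=1125, T(17)=-1197; answer -1197

-1197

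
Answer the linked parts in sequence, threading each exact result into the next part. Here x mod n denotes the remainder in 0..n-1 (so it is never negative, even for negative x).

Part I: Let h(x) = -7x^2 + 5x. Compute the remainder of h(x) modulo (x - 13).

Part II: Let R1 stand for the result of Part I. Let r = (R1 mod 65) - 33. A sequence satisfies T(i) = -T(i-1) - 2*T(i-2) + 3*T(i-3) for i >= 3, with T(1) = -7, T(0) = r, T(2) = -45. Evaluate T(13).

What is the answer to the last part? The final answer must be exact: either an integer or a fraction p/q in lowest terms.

-6650

Part I: remainder = value at the root: -7*(13)^2 + 5*(13)^1 = (-1183) + (65) = -1118; answer -1118
Part II: R1 = -1118; r = 19; T(3) = -1*(-45) - 2*(-7) + 3*(19) = 116; iterating: T(3)=116, T(4)=-47, T(5)=-320, T(6)=762, T(7)=-263, T(8)=-2221, T(9)=5033, T(10)=-1380, T(11)=-15349, T(12)=33208, T(13)=-6650; answer -6650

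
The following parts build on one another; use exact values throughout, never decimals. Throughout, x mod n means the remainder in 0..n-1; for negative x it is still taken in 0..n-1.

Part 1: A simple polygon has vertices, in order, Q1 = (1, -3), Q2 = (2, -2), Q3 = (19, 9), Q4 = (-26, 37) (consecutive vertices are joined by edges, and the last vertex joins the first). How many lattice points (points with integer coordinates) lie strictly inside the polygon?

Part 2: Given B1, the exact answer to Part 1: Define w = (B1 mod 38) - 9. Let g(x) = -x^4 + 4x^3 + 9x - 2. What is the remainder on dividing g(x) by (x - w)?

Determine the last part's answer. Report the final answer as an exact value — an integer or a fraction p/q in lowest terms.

Part 1: cross terms: (1*-2 - 2*-3)=4, (2*9 - 19*-2)=56, (19*37 - -26*9)=937, (-26*-3 - 1*37)=41; twice the area = |1038| = 1038; area = 519; boundary points = 1 + 1 + 1 + 1 = 4; strictly interior points = area - boundary/2 + 1 = 518; answer 518
Part 2: B1 = 518; w = 15; remainder = value at the root: -1*(15)^4 + 4*(15)^3 + 9*(15)^1 - 2 = (-50625) + (13500) + (135) + (-2) = -36992; answer -36992

-36992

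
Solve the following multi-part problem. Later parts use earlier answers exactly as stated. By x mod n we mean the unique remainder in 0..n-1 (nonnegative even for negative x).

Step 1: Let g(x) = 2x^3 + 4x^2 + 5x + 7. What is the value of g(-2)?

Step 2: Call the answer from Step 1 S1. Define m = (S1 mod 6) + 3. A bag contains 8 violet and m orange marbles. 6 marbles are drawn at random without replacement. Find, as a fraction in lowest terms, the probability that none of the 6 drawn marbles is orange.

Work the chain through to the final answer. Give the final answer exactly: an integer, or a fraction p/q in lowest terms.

4/429

Step 1: 2*(-2)^3 + 4*(-2)^2 + 5*(-2)^1 + 7 = (-16) + (16) + (-10) + (7) = -3; answer -3
Step 2: S1 = -3; m = 6; total draws C(14,6) = 3003; favorable C(8,6) = 28; P = 4/429; answer 4/429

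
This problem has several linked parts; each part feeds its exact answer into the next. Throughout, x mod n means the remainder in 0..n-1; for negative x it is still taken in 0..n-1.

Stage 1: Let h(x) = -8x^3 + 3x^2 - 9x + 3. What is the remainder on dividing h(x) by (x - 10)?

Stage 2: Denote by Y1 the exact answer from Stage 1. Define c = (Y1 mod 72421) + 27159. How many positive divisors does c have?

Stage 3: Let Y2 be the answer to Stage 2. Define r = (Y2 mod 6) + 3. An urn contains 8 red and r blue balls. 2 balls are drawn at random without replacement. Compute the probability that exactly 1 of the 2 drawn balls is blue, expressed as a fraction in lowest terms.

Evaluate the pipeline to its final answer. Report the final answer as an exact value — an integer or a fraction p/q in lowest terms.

20/39

Stage 1: remainder = value at the root: -8*(10)^3 + 3*(10)^2 - 9*(10)^1 + 3 = (-8000) + (300) + (-90) + (3) = -7787; answer -7787
Stage 2: Y1 = -7787; c = 91793; 91793 = 13 * 23 * 307; number of divisors = (1+1) * (1+1) * (1+1) = 8; answer 8
Stage 3: Y2 = 8; r = 5; total draws C(13,2) = 78; favorable C(5,1)*C(8,1) = 40; P = 20/39; answer 20/39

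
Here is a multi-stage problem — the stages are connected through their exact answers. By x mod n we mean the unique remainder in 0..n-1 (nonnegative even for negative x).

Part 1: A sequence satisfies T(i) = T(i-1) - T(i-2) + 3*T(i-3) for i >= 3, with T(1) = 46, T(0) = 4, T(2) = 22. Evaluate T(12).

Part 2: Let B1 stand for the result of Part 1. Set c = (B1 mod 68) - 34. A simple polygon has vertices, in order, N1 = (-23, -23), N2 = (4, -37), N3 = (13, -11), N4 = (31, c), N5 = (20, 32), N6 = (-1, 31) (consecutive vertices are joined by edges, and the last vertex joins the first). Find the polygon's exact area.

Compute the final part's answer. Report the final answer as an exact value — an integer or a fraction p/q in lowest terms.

4171/2

Part 1: T(3) = 1*(22) - 1*(46) + 3*(4) = -12; iterating: T(3)=-12, T(4)=104, T(5)=182, T(6)=42, T(7)=172, T(8)=676, T(9)=630, T(10)=470, T(11)=1868, T(12)=3288; answer 3288
Part 2: B1 = 3288; c = -10; cross terms: (-23*-37 - 4*-23)=943, (4*-11 - 13*-37)=437, (13*-10 - 31*-11)=211, (31*32 - 20*-10)=1192, (20*31 - -1*32)=652, (-1*-23 - -23*31)=736; twice the area = |4171| = 4171; area = 4171/2; answer 4171/2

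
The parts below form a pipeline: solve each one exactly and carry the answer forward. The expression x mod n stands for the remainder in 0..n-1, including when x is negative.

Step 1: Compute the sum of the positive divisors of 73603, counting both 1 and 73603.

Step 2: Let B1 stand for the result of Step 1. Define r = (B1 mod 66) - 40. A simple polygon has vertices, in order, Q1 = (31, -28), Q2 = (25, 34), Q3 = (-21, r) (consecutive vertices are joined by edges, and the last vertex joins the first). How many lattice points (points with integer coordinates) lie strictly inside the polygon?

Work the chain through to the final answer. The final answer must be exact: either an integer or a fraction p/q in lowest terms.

1628

Step 1: 73603 = 89 * 827; sigma = (1 + 89) * (1 + 827) = 90 * 828 = 74520; answer 74520
Step 2: B1 = 74520; r = -34; cross terms: (31*34 - 25*-28)=1754, (25*-34 - -21*34)=-136, (-21*-28 - 31*-34)=1642; twice the area = |3260| = 3260; area = 1630; boundary points = 2 + 2 + 2 = 6; strictly interior points = area - boundary/2 + 1 = 1628; answer 1628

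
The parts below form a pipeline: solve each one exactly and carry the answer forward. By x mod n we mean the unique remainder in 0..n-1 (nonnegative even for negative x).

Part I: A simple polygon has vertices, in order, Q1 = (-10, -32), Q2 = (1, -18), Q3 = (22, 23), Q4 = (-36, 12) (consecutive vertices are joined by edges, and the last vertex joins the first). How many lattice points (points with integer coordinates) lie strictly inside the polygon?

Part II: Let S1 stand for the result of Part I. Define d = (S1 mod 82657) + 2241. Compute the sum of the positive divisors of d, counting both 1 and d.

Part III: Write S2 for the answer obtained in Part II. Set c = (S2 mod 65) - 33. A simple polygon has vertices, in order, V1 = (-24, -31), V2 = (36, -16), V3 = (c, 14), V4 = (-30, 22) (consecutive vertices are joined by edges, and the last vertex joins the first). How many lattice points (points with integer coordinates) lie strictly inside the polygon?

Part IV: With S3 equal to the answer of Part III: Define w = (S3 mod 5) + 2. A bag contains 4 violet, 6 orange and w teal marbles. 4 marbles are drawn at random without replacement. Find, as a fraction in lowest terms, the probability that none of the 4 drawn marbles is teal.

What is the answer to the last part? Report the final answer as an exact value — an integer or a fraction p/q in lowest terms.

3/26

Part I: cross terms: (-10*-18 - 1*-32)=212, (1*23 - 22*-18)=419, (22*12 - -36*23)=1092, (-36*-32 - -10*12)=1272; twice the area = |2995| = 2995; area = 2995/2; boundary points = 1 + 1 + 1 + 2 = 5; strictly interior points = area - boundary/2 + 1 = 1496; answer 1496
Part II: S1 = 1496; d = 3737; 3737 = 37 * 101; sigma = (1 + 37) * (1 + 101) = 38 * 102 = 3876; answer 3876
Part III: S2 = 3876; c = 8; cross terms: (-24*-16 - 36*-31)=1500, (36*14 - 8*-16)=632, (8*22 - -30*14)=596, (-30*-31 - -24*22)=1458; twice the area = |4186| = 4186; area = 2093; boundary points = 15 + 2 + 2 + 1 = 20; strictly interior points = area - boundary/2 + 1 = 2084; answer 2084
Part IV: S3 = 2084; w = 6; total draws C(16,4) = 1820; favorable C(10,4) = 210; P = 3/26; answer 3/26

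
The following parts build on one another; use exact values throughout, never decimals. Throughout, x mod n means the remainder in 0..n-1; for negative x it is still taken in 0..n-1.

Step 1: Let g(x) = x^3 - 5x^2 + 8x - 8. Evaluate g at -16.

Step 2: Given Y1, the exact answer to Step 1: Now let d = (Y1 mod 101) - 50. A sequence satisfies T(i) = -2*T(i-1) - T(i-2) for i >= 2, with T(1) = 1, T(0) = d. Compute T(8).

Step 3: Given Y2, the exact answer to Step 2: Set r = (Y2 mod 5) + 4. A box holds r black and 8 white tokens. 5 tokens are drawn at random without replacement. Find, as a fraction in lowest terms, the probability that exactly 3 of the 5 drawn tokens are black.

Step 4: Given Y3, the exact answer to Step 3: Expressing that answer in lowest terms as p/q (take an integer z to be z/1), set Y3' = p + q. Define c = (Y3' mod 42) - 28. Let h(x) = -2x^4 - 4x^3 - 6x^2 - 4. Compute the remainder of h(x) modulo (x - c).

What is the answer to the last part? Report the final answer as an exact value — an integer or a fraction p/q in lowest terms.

-89104

Step 1: 1*(-16)^3 - 5*(-16)^2 + 8*(-16)^1 - 8 = (-4096) + (-1280) + (-128) + (-8) = -5512; answer -5512
Step 2: Y1 = -5512; d = -7; T(2) = -2*(1) - 1*(-7) = 5; iterating: T(2)=5, T(3)=-11, T(4)=17, T(5)=-23, T(6)=29, T(7)=-35, T(8)=41; answer 41
Step 3: Y2 = 41; r = 5; total draws C(13,5) = 1287; favorable C(5,3)*C(8,2) = 280; P = 280/1287; answer 280/1287
Step 4: Y3 = 280/1287; threaded value p + q = 1567; c = -15; remainder = value at the root: -2*(-15)^4 - 4*(-15)^3 - 6*(-15)^2 - 4 = (-101250) + (13500) + (-1350) + (-4) = -89104; answer -89104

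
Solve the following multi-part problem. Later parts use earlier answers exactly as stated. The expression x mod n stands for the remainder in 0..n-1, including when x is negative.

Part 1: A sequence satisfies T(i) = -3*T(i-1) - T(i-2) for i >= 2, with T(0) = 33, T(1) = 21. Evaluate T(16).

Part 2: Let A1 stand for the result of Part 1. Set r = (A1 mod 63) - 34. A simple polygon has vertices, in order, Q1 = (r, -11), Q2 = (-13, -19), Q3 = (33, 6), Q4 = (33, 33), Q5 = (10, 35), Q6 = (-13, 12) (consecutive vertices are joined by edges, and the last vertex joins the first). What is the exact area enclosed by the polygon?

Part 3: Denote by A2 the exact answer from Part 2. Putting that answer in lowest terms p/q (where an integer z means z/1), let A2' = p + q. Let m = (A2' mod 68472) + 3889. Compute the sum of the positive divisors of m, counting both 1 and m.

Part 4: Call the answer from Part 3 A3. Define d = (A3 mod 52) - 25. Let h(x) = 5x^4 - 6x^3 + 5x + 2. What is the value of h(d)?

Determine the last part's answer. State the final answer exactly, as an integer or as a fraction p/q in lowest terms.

65276

Part 1: T(2) = -3*(21) - 1*(33) = -96; iterating: T(2)=-96, T(3)=267, T(4)=-705, T(5)=1848, T(6)=-4839, T(7)=12669, T(8)=-33168, T(9)=86835, T(10)=-227337, T(11)=595176, T(12)=-1558191, T(13)=4079397, T(14)=-10680000, T(15)=27960603, T(16)=-73201809; answer -73201809
Part 2: A1 = -73201809; r = -1; cross terms: (-1*-19 - -13*-11)=-124, (-13*6 - 33*-19)=549, (33*33 - 33*6)=891, (33*35 - 10*33)=825, (10*12 - -13*35)=575, (-13*-11 - -1*12)=155; twice the area = |2871| = 2871; area = 2871/2; answer 2871/2
Part 3: A2 = 2871/2; threaded value p + q = 2873; m = 6762; 6762 = 2 * 3 * 7^2 * 23; sigma = (1 + 2) * (1 + 3) * (1 + 7 + 49) * (1 + 23) = 3 * 4 * 57 * 24 = 16416; answer 16416
Part 4: A3 = 16416; d = 11; 5*(11)^4 - 6*(11)^3 + 5*(11)^1 + 2 = (73205) + (-7986) + (55) + (2) = 65276; answer 65276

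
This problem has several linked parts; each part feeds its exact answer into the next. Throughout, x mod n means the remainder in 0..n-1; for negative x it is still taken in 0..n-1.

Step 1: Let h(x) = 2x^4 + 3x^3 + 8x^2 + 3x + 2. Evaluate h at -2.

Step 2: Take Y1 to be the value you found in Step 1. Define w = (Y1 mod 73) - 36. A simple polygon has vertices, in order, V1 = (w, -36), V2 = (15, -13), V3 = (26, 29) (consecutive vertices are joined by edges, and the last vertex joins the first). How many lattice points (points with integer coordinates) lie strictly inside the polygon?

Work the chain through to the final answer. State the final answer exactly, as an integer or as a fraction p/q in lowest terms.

182

Step 1: 2*(-2)^4 + 3*(-2)^3 + 8*(-2)^2 + 3*(-2)^1 + 2 = (32) + (-24) + (32) + (-6) + (2) = 36; answer 36
Step 2: Y1 = 36; w = 0; cross terms: (0*-13 - 15*-36)=540, (15*29 - 26*-13)=773, (26*-36 - 0*29)=-936; twice the area = |377| = 377; area = 377/2; boundary points = 1 + 1 + 13 = 15; strictly interior points = area - boundary/2 + 1 = 182; answer 182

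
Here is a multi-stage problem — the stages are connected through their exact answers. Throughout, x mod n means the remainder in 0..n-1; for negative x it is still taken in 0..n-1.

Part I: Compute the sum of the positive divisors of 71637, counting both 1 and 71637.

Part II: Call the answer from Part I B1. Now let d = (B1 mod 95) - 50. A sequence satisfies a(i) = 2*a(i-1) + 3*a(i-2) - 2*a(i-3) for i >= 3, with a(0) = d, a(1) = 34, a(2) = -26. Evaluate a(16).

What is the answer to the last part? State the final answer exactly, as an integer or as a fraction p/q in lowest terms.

Part I: 71637 = 3 * 23879; sigma = (1 + 3) * (1 + 23879) = 4 * 23880 = 95520; answer 95520
Part II: B1 = 95520; d = -5; a(3) = 2*(-26) + 3*(34) - 2*(-5) = 60; iterating: a(3)=60, a(4)=-26, a(5)=180, a(6)=162, a(7)=916, a(8)=1958, a(9)=6340, a(10)=16722, a(11)=48548, a(12)=134582, a(13)=381364, a(14)=1069378, a(15)=3013684, a(16)=8472774; answer 8472774

8472774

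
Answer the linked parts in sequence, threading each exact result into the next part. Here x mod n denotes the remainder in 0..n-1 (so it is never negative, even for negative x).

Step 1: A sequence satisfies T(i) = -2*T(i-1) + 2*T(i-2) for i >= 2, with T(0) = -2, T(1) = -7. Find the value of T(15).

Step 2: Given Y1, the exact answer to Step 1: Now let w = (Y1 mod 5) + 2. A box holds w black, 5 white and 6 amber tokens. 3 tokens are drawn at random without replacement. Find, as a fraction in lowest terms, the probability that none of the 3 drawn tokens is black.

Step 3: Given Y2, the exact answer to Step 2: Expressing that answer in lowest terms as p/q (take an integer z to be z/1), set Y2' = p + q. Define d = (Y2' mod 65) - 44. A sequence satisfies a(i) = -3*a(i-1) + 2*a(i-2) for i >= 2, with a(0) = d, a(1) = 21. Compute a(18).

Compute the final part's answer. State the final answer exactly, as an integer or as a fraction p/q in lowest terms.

Step 1: T(2) = -2*(-7) + 2*(-2) = 10; iterating: T(2)=10, T(3)=-34, T(4)=88, T(5)=-244, T(6)=664, T(7)=-1816, T(8)=4960, T(9)=-13552, T(10)=37024, T(11)=-101152, T(12)=276352, T(13)=-755008, T(14)=2062720, T(15)=-5635456; answer -5635456
Step 2: Y1 = -5635456; w = 6; total draws C(17,3) = 680; favorable C(11,3) = 165; P = 33/136; answer 33/136
Step 3: Y2 = 33/136; threaded value p + q = 169; d = -5; a(2) = -3*(21) + 2*(-5) = -73; iterating: a(2)=-73, a(3)=261, a(4)=-929, a(5)=3309, a(6)=-11785, a(7)=41973, a(8)=-149489, a(9)=532413, a(10)=-1896217, a(11)=6753477, a(12)=-24052865, a(13)=85665549, a(14)=-305102377, a(15)=1086638229, a(16)=-3870119441, a(17)=13783634781, a(18)=-49091143225; answer -49091143225

-49091143225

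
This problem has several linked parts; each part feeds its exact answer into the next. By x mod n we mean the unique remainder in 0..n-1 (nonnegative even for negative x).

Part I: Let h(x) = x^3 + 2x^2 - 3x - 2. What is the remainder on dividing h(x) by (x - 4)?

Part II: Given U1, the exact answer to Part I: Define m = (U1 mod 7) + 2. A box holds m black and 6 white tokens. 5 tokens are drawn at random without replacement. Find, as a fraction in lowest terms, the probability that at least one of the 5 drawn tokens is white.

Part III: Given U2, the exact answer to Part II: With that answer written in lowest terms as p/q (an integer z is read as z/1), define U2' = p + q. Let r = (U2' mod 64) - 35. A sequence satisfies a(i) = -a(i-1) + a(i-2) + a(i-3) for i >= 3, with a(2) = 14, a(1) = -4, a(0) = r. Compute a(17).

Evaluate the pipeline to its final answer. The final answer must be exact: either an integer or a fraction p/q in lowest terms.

-244

Part I: remainder = value at the root: 1*(4)^3 + 2*(4)^2 - 3*(4)^1 - 2 = (64) + (32) + (-12) + (-2) = 82; answer 82
Part II: U1 = 82; m = 7; total draws C(13,5) = 1287; complement C(7,5) = 21; favorable 1287 - 21 = 1266; P = 422/429; answer 422/429
Part III: U2 = 422/429; threaded value p + q = 851; r = -16; a(3) = -1*(14) + 1*(-4) + 1*(-16) = -34; iterating: a(3)=-34, a(4)=44, a(5)=-64, a(6)=74, a(7)=-94, a(8)=104, a(9)=-124, a(10)=134, a(11)=-154, a(12)=164, a(13)=-184, a(14)=194, a(15)=-214, a(16)=224, a(17)=-244; answer -244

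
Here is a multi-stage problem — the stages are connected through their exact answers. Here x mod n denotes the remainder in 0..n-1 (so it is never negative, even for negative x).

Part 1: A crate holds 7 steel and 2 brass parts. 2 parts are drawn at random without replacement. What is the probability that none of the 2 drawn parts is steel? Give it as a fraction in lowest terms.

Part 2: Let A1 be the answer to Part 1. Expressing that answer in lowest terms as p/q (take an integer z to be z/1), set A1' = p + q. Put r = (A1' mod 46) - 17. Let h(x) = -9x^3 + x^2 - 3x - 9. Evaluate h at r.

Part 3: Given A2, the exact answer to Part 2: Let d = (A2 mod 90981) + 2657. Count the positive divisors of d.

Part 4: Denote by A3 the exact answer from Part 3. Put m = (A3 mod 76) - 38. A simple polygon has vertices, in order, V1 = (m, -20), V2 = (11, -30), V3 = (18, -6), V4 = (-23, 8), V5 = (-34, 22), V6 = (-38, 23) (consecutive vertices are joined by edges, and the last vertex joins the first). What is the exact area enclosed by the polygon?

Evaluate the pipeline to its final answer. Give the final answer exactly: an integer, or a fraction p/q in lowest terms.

Part 1: total draws C(9,2) = 36; favorable C(2,2) = 1; P = 1/36; answer 1/36
Part 2: A1 = 1/36; threaded value p + q = 37; r = 20; -9*(20)^3 + 1*(20)^2 - 3*(20)^1 - 9 = (-72000) + (400) + (-60) + (-9) = -71669; answer -71669
Part 3: A2 = -71669; d = 21969; 21969 = 3^2 * 2441; number of divisors = (2+1) * (1+1) = 6; answer 6
Part 4: A3 = 6; m = -32; cross terms: (-32*-30 - 11*-20)=1180, (11*-6 - 18*-30)=474, (18*8 - -23*-6)=6, (-23*22 - -34*8)=-234, (-34*23 - -38*22)=54, (-38*-20 - -32*23)=1496; twice the area = |2976| = 2976; area = 1488; answer 1488

1488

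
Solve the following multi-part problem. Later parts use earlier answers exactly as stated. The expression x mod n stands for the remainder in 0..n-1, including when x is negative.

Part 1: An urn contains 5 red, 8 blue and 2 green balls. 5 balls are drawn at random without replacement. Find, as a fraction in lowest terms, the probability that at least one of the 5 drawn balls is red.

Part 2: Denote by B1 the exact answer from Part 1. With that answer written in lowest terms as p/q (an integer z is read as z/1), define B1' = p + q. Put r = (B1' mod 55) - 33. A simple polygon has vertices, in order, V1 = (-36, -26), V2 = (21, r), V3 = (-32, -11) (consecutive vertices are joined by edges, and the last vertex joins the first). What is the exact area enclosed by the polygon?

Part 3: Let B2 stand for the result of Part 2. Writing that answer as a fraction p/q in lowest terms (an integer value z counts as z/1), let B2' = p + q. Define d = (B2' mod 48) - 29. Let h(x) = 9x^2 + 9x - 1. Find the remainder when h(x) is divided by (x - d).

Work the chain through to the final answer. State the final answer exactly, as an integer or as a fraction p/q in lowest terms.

Part 1: total draws C(15,5) = 3003; complement C(10,5) = 252; favorable 3003 - 252 = 2751; P = 131/143; answer 131/143
Part 2: B1 = 131/143; threaded value p + q = 274; r = 21; cross terms: (-36*21 - 21*-26)=-210, (21*-11 - -32*21)=441, (-32*-26 - -36*-11)=436; twice the area = |667| = 667; area = 667/2; answer 667/2
Part 3: B2 = 667/2; threaded value p + q = 669; d = 16; remainder = value at the root: 9*(16)^2 + 9*(16)^1 - 1 = (2304) + (144) + (-1) = 2447; answer 2447

2447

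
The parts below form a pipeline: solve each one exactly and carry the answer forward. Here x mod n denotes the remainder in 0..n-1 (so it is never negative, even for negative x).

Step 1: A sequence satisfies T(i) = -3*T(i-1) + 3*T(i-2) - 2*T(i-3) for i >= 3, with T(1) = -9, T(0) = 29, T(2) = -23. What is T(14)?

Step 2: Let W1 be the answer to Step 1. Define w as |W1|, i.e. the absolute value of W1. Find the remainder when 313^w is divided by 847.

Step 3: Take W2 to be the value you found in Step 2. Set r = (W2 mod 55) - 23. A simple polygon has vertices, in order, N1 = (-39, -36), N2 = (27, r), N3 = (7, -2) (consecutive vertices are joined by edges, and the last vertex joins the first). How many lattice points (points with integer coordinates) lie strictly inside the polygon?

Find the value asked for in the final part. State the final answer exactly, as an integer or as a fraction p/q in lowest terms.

254

Step 1: T(3) = -3*(-23) + 3*(-9) - 2*(29) = -16; iterating: T(3)=-16, T(4)=-3, T(5)=7, T(6)=2, T(7)=21, T(8)=-71, T(9)=272, T(10)=-1071, T(11)=4171, T(12)=-16270, T(13)=63465, T(14)=-247547; answer -247547
Step 2: W1 = -247547; w = 247547; squarings mod 847: 313^1=313, 313^2=564, 313^4=471, 313^8=774, 313^16=247, 313^32=25, 313^64=625, 313^128=158, 313^256=401, 313^512=718, 313^1024=548, 313^2048=466, 313^4096=324, 313^8192=795, 313^16384=163, 313^32768=312, 313^65536=786, 313^131072=333; 313^247547 = 313^1 * 313^2 * 313^8 * 313^16 * 313^32 * 313^64 * 313^128 * 313^512 * 313^1024 * 313^16384 * 313^32768 * 313^65536 * 313^131072 = 542 (mod 847); answer 542
Step 3: W2 = 542; r = 24; cross terms: (-39*24 - 27*-36)=36, (27*-2 - 7*24)=-222, (7*-36 - -39*-2)=-330; twice the area = |-516| = 516; area = 258; boundary points = 6 + 2 + 2 = 10; strictly interior points = area - boundary/2 + 1 = 254; answer 254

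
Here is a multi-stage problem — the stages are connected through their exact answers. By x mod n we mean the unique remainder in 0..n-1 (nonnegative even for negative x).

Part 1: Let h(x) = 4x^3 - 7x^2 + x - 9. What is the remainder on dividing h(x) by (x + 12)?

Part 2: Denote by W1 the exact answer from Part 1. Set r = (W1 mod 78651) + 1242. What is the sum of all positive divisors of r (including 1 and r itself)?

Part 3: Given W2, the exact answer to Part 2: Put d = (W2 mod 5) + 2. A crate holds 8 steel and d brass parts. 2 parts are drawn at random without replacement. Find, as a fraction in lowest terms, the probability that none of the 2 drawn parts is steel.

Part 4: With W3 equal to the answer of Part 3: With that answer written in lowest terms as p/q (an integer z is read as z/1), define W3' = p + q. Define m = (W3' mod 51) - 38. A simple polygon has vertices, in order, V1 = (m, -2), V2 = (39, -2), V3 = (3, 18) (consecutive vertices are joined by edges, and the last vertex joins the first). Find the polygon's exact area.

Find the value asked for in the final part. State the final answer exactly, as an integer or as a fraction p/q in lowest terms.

Part 1: remainder = value at the root: 4*(-12)^3 - 7*(-12)^2 + 1*(-12)^1 - 9 = (-6912) + (-1008) + (-12) + (-9) = -7941; answer -7941
Part 2: W1 = -7941; r = 71952; 71952 = 2^4 * 3 * 1499; sigma = (1 + 2 + 4 + 8 + 16) * (1 + 3) * (1 + 1499) = 31 * 4 * 1500 = 186000; answer 186000
Part 3: W2 = 186000; d = 2; total draws C(10,2) = 45; favorable C(2,2) = 1; P = 1/45; answer 1/45
Part 4: W3 = 1/45; threaded value p + q = 46; m = 8; cross terms: (8*-2 - 39*-2)=62, (39*18 - 3*-2)=708, (3*-2 - 8*18)=-150; twice the area = |620| = 620; area = 310; answer 310

310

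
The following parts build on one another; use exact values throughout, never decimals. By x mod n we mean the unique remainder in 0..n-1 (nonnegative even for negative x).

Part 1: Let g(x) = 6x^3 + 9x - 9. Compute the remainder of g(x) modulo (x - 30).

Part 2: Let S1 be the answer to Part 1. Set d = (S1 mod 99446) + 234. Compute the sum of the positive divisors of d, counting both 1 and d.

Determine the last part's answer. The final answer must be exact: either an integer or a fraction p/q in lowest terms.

72064

Part 1: remainder = value at the root: 6*(30)^3 + 9*(30)^1 - 9 = (162000) + (270) + (-9) = 162261; answer 162261
Part 2: S1 = 162261; d = 63049; 63049 = 7 * 9007; sigma = (1 + 7) * (1 + 9007) = 8 * 9008 = 72064; answer 72064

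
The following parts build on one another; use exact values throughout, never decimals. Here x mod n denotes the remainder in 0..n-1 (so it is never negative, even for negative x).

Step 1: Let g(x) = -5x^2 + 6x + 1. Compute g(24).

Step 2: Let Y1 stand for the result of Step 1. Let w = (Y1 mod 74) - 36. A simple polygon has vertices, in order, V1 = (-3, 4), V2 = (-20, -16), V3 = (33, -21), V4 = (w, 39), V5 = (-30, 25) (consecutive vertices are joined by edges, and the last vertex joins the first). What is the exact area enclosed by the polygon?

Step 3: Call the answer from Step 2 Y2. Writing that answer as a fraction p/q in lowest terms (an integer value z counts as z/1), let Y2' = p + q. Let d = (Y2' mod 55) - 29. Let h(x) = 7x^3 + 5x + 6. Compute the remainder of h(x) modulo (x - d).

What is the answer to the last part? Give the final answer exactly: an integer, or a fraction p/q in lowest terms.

74652

Step 1: -5*(24)^2 + 6*(24)^1 + 1 = (-2880) + (144) + (1) = -2735; answer -2735
Step 2: Y1 = -2735; w = -33; cross terms: (-3*-16 - -20*4)=128, (-20*-21 - 33*-16)=948, (33*39 - -33*-21)=594, (-33*25 - -30*39)=345, (-30*4 - -3*25)=-45; twice the area = |1970| = 1970; area = 985; answer 985
Step 3: Y2 = 985; threaded value p + q = 986; d = 22; remainder = value at the root: 7*(22)^3 + 5*(22)^1 + 6 = (74536) + (110) + (6) = 74652; answer 74652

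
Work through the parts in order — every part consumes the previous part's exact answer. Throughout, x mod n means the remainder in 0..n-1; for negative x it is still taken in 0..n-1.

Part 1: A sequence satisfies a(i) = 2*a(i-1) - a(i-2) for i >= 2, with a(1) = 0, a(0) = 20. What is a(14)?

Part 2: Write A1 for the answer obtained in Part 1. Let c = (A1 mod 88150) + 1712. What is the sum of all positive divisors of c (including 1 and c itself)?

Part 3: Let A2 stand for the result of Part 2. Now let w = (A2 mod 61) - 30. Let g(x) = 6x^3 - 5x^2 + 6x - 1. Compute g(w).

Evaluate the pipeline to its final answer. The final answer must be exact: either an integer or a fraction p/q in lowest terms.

90774

Part 1: a(2) = 2*(0) - 1*(20) = -20; iterating: a(2)=-20, a(3)=-40, a(4)=-60, a(5)=-80, a(6)=-100, a(7)=-120, a(8)=-140, a(9)=-160, a(10)=-180, a(11)=-200, a(12)=-220, a(13)=-240, a(14)=-260; answer -260
Part 2: A1 = -260; c = 89602; 89602 = 2 * 71 * 631; sigma = (1 + 2) * (1 + 71) * (1 + 631) = 3 * 72 * 632 = 136512; answer 136512
Part 3: A2 = 136512; w = 25; 6*(25)^3 - 5*(25)^2 + 6*(25)^1 - 1 = (93750) + (-3125) + (150) + (-1) = 90774; answer 90774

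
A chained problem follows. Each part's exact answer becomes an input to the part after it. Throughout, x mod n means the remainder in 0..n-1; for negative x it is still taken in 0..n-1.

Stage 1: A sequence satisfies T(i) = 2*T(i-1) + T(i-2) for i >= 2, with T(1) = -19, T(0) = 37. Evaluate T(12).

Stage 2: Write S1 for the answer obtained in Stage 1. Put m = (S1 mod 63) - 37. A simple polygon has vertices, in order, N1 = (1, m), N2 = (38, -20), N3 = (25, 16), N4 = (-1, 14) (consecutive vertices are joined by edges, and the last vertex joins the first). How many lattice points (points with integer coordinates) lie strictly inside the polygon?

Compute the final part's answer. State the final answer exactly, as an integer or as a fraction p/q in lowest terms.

Stage 1: T(2) = 2*(-19) + 1*(37) = -1; iterating: T(2)=-1, T(3)=-21, T(4)=-43, T(5)=-107, T(6)=-257, T(7)=-621, T(8)=-1499, T(9)=-3619, T(10)=-8737, T(11)=-21093, T(12)=-50923; answer -50923
Stage 2: S1 = -50923; m = 7; cross terms: (1*-20 - 38*7)=-286, (38*16 - 25*-20)=1108, (25*14 - -1*16)=366, (-1*7 - 1*14)=-21; twice the area = |1167| = 1167; area = 1167/2; boundary points = 1 + 1 + 2 + 1 = 5; strictly interior points = area - boundary/2 + 1 = 582; answer 582

582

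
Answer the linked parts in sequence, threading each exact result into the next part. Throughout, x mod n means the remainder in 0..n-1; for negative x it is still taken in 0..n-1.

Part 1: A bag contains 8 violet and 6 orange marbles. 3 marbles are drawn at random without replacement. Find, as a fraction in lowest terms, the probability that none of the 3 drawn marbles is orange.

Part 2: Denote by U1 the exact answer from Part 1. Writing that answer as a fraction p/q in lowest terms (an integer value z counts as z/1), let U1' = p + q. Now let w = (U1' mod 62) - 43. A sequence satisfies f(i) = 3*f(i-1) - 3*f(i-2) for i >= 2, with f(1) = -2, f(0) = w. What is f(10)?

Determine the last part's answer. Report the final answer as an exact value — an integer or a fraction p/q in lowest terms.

Part 1: total draws C(14,3) = 364; favorable C(8,3) = 56; P = 2/13; answer 2/13
Part 2: U1 = 2/13; threaded value p + q = 15; w = -28; f(2) = 3*(-2) - 3*(-28) = 78; iterating: f(2)=78, f(3)=240, f(4)=486, f(5)=738, f(6)=756, f(7)=54, f(8)=-2106, f(9)=-6480, f(10)=-13122; answer -13122

-13122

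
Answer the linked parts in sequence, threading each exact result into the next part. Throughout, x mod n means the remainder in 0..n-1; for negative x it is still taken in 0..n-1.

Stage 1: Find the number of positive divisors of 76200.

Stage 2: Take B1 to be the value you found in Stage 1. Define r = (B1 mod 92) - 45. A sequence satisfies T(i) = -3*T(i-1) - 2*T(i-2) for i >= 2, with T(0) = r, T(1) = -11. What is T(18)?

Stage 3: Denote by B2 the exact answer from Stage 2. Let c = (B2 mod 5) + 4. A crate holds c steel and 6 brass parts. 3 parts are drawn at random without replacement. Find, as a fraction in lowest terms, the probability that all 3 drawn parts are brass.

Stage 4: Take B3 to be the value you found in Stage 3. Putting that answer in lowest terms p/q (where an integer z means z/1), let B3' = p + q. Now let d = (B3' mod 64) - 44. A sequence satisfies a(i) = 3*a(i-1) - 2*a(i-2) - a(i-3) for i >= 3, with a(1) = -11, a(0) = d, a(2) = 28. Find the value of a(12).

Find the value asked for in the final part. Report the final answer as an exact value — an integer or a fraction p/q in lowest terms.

Stage 1: 76200 = 2^3 * 3 * 5^2 * 127; number of divisors = (3+1) * (1+1) * (2+1) * (1+1) = 48; answer 48
Stage 2: B1 = 48; r = 3; T(2) = -3*(-11) - 2*(3) = 27; iterating: T(2)=27, T(3)=-59, T(4)=123, T(5)=-251, T(6)=507, T(7)=-1019, T(8)=2043, T(9)=-4091, T(10)=8187, T(11)=-16379, T(12)=32763, T(13)=-65531, T(14)=131067, T(15)=-262139, T(16)=524283, T(17)=-1048571, T(18)=2097147; answer 2097147
Stage 3: B2 = 2097147; c = 6; total draws C(12,3) = 220; favorable C(6,3) = 20; P = 1/11; answer 1/11
Stage 4: B3 = 1/11; threaded value p + q = 12; d = -32; a(3) = 3*(28) - 2*(-11) - 1*(-32) = 138; iterating: a(3)=138, a(4)=369, a(5)=803, a(6)=1533, a(7)=2624, a(8)=4003, a(9)=5228, a(10)=5054, a(11)=703, a(12)=-13227; answer -13227

-13227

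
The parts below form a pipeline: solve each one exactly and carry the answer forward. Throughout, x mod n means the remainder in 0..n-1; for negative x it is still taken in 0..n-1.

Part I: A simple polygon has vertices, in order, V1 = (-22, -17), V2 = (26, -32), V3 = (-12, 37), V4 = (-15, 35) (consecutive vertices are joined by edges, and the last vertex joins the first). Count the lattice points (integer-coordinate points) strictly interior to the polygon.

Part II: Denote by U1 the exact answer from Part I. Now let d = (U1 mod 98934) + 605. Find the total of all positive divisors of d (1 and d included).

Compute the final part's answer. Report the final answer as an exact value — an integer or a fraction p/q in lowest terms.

2460

Part I: cross terms: (-22*-32 - 26*-17)=1146, (26*37 - -12*-32)=578, (-12*35 - -15*37)=135, (-15*-17 - -22*35)=1025; twice the area = |2884| = 2884; area = 1442; boundary points = 3 + 1 + 1 + 1 = 6; strictly interior points = area - boundary/2 + 1 = 1440; answer 1440
Part II: U1 = 1440; d = 2045; 2045 = 5 * 409; sigma = (1 + 5) * (1 + 409) = 6 * 410 = 2460; answer 2460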